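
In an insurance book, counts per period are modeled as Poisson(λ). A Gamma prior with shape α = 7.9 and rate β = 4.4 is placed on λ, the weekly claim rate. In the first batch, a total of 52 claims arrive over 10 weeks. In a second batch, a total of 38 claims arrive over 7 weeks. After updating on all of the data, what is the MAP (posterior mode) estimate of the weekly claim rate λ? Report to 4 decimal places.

With a Gamma(shape α, rate β) prior, the Poisson likelihood is conjugate: the posterior is Gamma(α + ΣXᵢ, β + n).
After batch 1: Gamma(α+S, β+n) = Gamma(7.9+52, 4.4+10) = Gamma(59.9, 14.4).
After batch 2: Gamma(α+S, β+n) = Gamma(59.9+38, 14.4+7) = Gamma(97.9, 21.4).
Mode of Gamma(α,β) for α≥1 is (α−1)/β = 96.9/21.4 = 4.5280.

4.5280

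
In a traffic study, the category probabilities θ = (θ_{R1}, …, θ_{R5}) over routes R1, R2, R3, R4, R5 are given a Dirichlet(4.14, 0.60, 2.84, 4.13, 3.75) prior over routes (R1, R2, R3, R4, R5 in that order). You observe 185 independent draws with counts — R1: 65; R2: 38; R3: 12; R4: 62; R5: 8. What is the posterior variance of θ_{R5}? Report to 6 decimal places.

0.000274

The Dirichlet prior is conjugate to the Multinomial likelihood: each posterior αⱼ = prior αⱼ + observed count nⱼ.
Posterior concentration: (69.14, 38.60, 14.84, 66.13, 11.75), total = 200.46.
Var[θ_j] = α_j(Σα−α_j)/((Σα)²(Σα+1)) = 11.75·188.71/(200.46²·201.46) = 0.000274.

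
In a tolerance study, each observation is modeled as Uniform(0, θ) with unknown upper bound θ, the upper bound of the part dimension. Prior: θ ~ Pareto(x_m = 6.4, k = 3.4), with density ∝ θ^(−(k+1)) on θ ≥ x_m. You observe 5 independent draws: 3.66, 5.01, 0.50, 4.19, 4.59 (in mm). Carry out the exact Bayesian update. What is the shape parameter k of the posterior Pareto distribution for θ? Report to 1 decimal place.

A Pareto(scale x_m, shape k) prior on the upper bound θ of Uniform(0, θ) is conjugate: posterior is Pareto(max(x_m, max xᵢ), k + n).
Sample maximum = 5.01; prior scale x_m = 6.4 → posterior scale = max = 6.40.
Posterior shape = 3.4 + 5 = 8.4.
Posterior shape k = 8.4.

8.4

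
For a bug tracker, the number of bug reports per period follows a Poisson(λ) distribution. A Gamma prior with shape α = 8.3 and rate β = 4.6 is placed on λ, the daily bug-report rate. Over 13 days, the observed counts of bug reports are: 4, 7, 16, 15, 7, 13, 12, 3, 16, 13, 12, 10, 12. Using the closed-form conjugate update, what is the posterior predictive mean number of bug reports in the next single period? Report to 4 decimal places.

8.4261

With a Gamma(shape α, rate β) prior, the Poisson likelihood is conjugate: the posterior is Gamma(α + ΣXᵢ, β + n).
Sum of counts S = 140 over n = 13 days.
Posterior: Gamma(α+S, β+n) = Gamma(8.3+140, 4.6+13) = Gamma(148.3, 17.6).
The predictive distribution for one future period is NegBinom with mean α/β = 8.4261.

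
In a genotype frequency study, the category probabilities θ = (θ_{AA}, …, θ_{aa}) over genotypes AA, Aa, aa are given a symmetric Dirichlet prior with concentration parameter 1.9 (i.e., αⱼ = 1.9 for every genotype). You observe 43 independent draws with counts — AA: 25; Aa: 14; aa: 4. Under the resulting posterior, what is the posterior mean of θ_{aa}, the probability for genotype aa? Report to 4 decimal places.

0.1211

The Dirichlet prior is conjugate to the Multinomial likelihood: each posterior αⱼ = prior αⱼ + observed count nⱼ.
Posterior concentration: (26.9, 15.9, 5.9), total = 48.7.
E[θ_{aa}|data] = α_{aa}/Σα = 5.9/48.7 = 0.1211.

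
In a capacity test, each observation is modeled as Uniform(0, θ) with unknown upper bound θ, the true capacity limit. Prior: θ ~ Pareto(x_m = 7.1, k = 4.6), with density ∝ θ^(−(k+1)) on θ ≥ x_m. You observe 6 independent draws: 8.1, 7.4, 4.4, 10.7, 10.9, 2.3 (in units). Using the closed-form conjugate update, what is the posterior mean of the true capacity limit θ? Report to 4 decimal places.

A Pareto(scale x_m, shape k) prior on the upper bound θ of Uniform(0, θ) is conjugate: posterior is Pareto(max(x_m, max xᵢ), k + n).
Sample maximum = 10.9; prior scale x_m = 7.1 → posterior scale = max = 10.9.
Posterior shape = 4.6 + 6 = 10.6.
E[θ|data] = k·x_m/(k−1) = 10.6·10.9/9.6 = 12.0354.

12.0354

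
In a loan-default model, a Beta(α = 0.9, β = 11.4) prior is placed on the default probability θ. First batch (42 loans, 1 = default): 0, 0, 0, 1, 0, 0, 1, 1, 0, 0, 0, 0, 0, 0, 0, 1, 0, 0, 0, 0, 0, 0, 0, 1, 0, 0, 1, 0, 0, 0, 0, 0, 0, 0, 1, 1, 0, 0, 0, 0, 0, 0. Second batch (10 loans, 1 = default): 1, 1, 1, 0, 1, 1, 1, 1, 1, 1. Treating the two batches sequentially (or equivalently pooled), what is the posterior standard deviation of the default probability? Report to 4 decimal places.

0.0555

The Beta prior is conjugate to a Binomial/Bernoulli likelihood; the update adds successes to α and failures to β.
After batch 1: Beta(0.9+8, 11.4+34) = Beta(8.9, 45.4).
After batch 2: Beta(8.9+9, 45.4+1) = Beta(17.9, 46.4).
Var = αβ/((α+β)²(α+β+1)) = 17.9·46.4/(64.3²·65.3) = 0.00307635; SD = √0.00307635 = 0.0555.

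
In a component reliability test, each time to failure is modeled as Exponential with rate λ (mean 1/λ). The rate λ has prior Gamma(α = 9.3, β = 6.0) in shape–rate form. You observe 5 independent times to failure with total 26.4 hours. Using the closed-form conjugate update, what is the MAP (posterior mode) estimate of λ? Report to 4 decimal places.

With a Gamma(shape α, rate β) prior on the exponential rate λ, the posterior after n observations with total T = Σxᵢ is Gamma(α+n, β+T).
Posterior: Gamma(9.3+5, 6.0+26.4) = Gamma(14.3, 32.4).
Mode = (α−1)/β = 0.4105.

0.4105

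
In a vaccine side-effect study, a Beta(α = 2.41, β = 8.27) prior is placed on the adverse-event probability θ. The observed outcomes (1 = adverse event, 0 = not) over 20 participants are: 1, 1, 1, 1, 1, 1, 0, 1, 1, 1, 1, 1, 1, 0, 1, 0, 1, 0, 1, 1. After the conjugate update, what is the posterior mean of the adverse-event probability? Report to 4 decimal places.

0.6001

The Beta prior is conjugate to a Binomial/Bernoulli likelihood; the update adds successes to α and failures to β.
Posterior: Beta(α+k, β+n−k) = Beta(2.41+16, 8.27+4) = Beta(18.41, 12.27).
Posterior mean = α/(α+β) = 18.41/30.68 = 0.6001.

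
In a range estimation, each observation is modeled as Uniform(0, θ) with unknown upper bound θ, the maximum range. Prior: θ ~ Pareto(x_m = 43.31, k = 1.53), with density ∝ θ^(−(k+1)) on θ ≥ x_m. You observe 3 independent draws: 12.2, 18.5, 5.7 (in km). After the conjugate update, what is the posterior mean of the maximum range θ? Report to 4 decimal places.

55.5791

A Pareto(scale x_m, shape k) prior on the upper bound θ of Uniform(0, θ) is conjugate: posterior is Pareto(max(x_m, max xᵢ), k + n).
Sample maximum = 18.5; prior scale x_m = 43.31 → posterior scale = max = 43.31.
Posterior shape = 1.53 + 3 = 4.53.
E[θ|data] = k·x_m/(k−1) = 4.53·43.31/3.53 = 55.5791.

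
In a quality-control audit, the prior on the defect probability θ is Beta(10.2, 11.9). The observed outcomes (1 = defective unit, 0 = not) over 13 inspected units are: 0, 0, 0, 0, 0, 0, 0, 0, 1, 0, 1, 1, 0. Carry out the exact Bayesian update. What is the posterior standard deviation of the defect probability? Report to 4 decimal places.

The Beta prior is conjugate to a Binomial/Bernoulli likelihood; the update adds successes to α and failures to β.
Posterior: Beta(α+k, β+n−k) = Beta(10.2+3, 11.9+10) = Beta(13.2, 21.9).
Var = αβ/((α+β)²(α+β+1)) = 13.2·21.9/(35.1²·36.1) = 0.00649975; SD = √0.00649975 = 0.0806.

0.0806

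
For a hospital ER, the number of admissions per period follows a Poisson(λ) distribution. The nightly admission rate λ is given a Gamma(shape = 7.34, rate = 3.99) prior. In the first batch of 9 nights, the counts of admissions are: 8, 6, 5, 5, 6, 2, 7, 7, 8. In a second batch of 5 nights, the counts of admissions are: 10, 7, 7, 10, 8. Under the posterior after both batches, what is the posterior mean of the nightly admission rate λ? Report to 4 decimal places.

With a Gamma(shape α, rate β) prior, the Poisson likelihood is conjugate: the posterior is Gamma(α + ΣXᵢ, β + n).
Batch 1: sum of counts S = 54 over n = 9 nights.
After batch 1: Gamma(α+S, β+n) = Gamma(7.34+54, 3.99+9) = Gamma(61.34, 12.99).
Batch 2: sum of counts S = 42 over n = 5 nights.
After batch 2: Gamma(α+S, β+n) = Gamma(61.34+42, 12.99+5) = Gamma(103.34, 17.99).
Posterior mean = α/β = 103.34/17.99 = 5.7443.

5.7443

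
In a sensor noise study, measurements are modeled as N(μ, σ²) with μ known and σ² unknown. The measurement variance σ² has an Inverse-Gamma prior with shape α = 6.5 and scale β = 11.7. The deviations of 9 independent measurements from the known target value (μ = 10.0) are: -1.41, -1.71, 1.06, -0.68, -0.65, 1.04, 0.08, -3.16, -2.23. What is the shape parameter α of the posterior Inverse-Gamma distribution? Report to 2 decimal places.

With known mean μ and an Inverse-Gamma(α, β) prior on σ², the Normal likelihood is conjugate: posterior is Inv-Gamma(α + n/2, β + Σ(xᵢ−μ)²/2).
Σ(xᵢ−μ)² = (-1.41)² + (-1.71)² + (1.06)² + (-0.68)² + (-0.65)² + (1.04)² + (0.08)² + (-3.16)² + (-2.23)² = 22.9672.
Posterior: Inv-Gamma(6.5 + 9/2, 11.7 + 22.9672/2) = Inv-Gamma(11.00, 23.18360).
Posterior α = 11.00.

11.00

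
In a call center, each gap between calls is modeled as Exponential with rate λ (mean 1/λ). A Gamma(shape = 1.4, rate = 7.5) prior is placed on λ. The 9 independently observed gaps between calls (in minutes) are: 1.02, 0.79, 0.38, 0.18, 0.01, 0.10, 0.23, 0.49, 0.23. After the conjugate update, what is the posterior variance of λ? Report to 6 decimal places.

0.087055

With a Gamma(shape α, rate β) prior on the exponential rate λ, the posterior after n observations with total T = Σxᵢ is Gamma(α+n, β+T).
Sum of observations T = 3.43 minutes; n = 9.
Posterior: Gamma(1.4+9, 7.5+3.43) = Gamma(10.4, 10.93).
Var = α/β² = 0.087055.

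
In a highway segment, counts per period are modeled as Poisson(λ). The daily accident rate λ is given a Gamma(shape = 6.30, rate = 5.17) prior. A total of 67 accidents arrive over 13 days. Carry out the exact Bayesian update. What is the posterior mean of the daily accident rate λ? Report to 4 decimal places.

4.0341

With a Gamma(shape α, rate β) prior, the Poisson likelihood is conjugate: the posterior is Gamma(α + ΣXᵢ, β + n).
Posterior: Gamma(α+S, β+n) = Gamma(6.30+67, 5.17+13) = Gamma(73.30, 18.17).
Posterior mean = α/β = 73.30/18.17 = 4.0341.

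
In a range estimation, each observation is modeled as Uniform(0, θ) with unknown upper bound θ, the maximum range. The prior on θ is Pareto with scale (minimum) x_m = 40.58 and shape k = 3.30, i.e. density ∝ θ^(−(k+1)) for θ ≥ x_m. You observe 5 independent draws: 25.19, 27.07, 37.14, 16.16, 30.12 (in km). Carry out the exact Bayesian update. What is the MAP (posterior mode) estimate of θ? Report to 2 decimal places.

40.58

A Pareto(scale x_m, shape k) prior on the upper bound θ of Uniform(0, θ) is conjugate: posterior is Pareto(max(x_m, max xᵢ), k + n).
Sample maximum = 37.14; prior scale x_m = 40.58 → posterior scale = max = 40.58.
Posterior shape = 3.30 + 5 = 8.30.
The Pareto density is decreasing on [x_m, ∞), so the mode is x_m = 40.58.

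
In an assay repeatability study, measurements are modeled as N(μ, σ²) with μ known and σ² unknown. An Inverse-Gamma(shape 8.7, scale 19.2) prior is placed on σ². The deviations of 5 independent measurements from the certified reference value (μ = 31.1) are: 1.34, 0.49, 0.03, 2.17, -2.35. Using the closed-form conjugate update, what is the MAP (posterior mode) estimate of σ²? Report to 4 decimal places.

With known mean μ and an Inverse-Gamma(α, β) prior on σ², the Normal likelihood is conjugate: posterior is Inv-Gamma(α + n/2, β + Σ(xᵢ−μ)²/2).
Σ(xᵢ−μ)² = (1.34)² + (0.49)² + (0.03)² + (2.17)² + (-2.35)² = 12.2680.
Posterior: Inv-Gamma(8.7 + 5/2, 19.2 + 12.2680/2) = Inv-Gamma(11.20, 25.33400).
Mode = β/(α+1) = 25.33400/12.20 = 2.0766.

2.0766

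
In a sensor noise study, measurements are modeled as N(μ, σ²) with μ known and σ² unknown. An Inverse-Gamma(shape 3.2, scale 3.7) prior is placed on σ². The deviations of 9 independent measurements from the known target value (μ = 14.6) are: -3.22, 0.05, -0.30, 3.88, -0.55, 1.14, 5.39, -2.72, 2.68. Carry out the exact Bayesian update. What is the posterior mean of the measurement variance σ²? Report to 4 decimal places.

With known mean μ and an Inverse-Gamma(α, β) prior on σ², the Normal likelihood is conjugate: posterior is Inv-Gamma(α + n/2, β + Σ(xᵢ−μ)²/2).
Σ(xᵢ−μ)² = (-3.22)² + (0.05)² + (-0.30)² + (3.88)² + (-0.55)² + (1.14)² + (5.39)² + (-2.72)² + (2.68)² = 70.7503.
Posterior: Inv-Gamma(3.2 + 9/2, 3.7 + 70.7503/2) = Inv-Gamma(7.70, 39.07515).
E[σ²|data] = β/(α−1) = 39.07515/6.70 = 5.8321.

5.8321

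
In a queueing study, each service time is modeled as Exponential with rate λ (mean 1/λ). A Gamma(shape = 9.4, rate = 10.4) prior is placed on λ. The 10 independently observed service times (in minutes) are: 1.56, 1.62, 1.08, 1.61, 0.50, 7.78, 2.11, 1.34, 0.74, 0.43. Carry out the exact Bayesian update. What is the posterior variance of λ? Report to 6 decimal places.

0.022800

With a Gamma(shape α, rate β) prior on the exponential rate λ, the posterior after n observations with total T = Σxᵢ is Gamma(α+n, β+T).
Sum of observations T = 18.77 minutes; n = 10.
Posterior: Gamma(9.4+10, 10.4+18.77) = Gamma(19.4, 29.17).
Var = α/β² = 0.022800.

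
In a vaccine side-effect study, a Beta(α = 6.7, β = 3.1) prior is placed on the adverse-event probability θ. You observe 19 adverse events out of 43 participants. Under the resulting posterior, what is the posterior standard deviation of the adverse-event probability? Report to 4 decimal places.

0.0681

The Beta prior is conjugate to a Binomial/Bernoulli likelihood; the update adds successes to α and failures to β.
Posterior: Beta(α+k, β+n−k) = Beta(6.7+19, 3.1+24) = Beta(25.7, 27.1).
Var = αβ/((α+β)²(α+β+1)) = 25.7·27.1/(52.8²·53.8) = 0.00464357; SD = √0.00464357 = 0.0681.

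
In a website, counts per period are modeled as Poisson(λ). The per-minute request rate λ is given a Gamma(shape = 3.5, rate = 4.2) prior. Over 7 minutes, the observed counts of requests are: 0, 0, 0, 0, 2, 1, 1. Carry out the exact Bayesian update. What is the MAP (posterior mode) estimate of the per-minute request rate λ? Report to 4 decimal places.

0.5804

With a Gamma(shape α, rate β) prior, the Poisson likelihood is conjugate: the posterior is Gamma(α + ΣXᵢ, β + n).
Sum of counts S = 4 over n = 7 minutes.
Posterior: Gamma(α+S, β+n) = Gamma(3.5+4, 4.2+7) = Gamma(7.5, 11.2).
Mode of Gamma(α,β) for α≥1 is (α−1)/β = 6.5/11.2 = 0.5804.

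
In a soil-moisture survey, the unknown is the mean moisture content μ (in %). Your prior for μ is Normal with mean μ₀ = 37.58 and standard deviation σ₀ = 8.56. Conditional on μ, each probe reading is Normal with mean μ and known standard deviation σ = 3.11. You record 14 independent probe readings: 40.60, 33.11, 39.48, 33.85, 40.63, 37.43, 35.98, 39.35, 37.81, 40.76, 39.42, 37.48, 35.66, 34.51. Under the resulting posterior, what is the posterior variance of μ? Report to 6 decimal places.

0.684411

For Normal data with known variance σ², a Normal(μ₀, σ₀²) prior on μ is conjugate. Posterior precision = 1/σ₀² + n/σ²; posterior mean is the precision-weighted average of μ₀ and x̄.
σ₀² = 8.56² = 73.2736, σ² = 3.11² = 9.6721; σ² + n·σ₀² = 9.6721 + 14·73.2736 = 1035.5025.
Posterior precision = 1/σ₀² + n/σ² = 1/73.2736 + 14/9.6721 = (σ² + n·σ₀²)/(σ₀²σ²) = 1035.5025/(73.2736·9.6721); posterior variance σₙ² = σ₀²σ²/(σ² + n·σ₀²) = 73.2736·9.6721/1035.5025 = 0.684411.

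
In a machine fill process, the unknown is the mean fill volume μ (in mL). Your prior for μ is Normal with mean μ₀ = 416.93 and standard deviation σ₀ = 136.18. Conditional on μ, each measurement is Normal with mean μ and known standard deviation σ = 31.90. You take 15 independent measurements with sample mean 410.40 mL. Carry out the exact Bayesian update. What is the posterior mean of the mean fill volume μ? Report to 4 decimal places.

For Normal data with known variance σ², a Normal(μ₀, σ₀²) prior on μ is conjugate. Posterior precision = 1/σ₀² + n/σ²; posterior mean is the precision-weighted average of μ₀ and x̄.
n·x̄ = 15·410.40 = 6156.
σ₀² = 136.18² = 18544.9924, σ² = 31.90² = 1017.61; σ² + n·σ₀² = 1017.61 + 15·18544.9924 = 279192.496.
Posterior mean = (μ₀/σ₀² + n·x̄/σ²)/(1/σ₀² + n/σ²) = (σ²·μ₀ + σ₀²·n·x̄)/(σ² + n·σ₀²) = (1017.61·416.93 + 18544.9924·6156)/279192.496 = 114587245.3517/279192.496 = 410.4238.

410.4238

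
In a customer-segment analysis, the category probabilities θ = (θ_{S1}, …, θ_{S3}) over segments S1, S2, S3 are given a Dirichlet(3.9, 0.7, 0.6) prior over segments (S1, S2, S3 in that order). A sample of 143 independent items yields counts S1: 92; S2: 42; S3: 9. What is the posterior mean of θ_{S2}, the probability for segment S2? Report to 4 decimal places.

The Dirichlet prior is conjugate to the Multinomial likelihood: each posterior αⱼ = prior αⱼ + observed count nⱼ.
Posterior concentration: (95.9, 42.7, 9.6), total = 148.2.
E[θ_{S2}|data] = α_{S2}/Σα = 42.7/148.2 = 0.2881.

0.2881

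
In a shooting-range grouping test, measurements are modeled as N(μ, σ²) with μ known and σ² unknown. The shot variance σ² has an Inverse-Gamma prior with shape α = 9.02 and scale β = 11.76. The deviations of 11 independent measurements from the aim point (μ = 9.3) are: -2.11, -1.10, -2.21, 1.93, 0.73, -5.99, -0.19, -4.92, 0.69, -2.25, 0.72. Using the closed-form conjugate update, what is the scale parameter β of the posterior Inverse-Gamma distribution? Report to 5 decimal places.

52.25180

With known mean μ and an Inverse-Gamma(α, β) prior on σ², the Normal likelihood is conjugate: posterior is Inv-Gamma(α + n/2, β + Σ(xᵢ−μ)²/2).
Σ(xᵢ−μ)² = (-2.11)² + (-1.10)² + (-2.21)² + (1.93)² + (0.73)² + (-5.99)² + (-0.19)² + (-4.92)² + (0.69)² + (-2.25)² + (0.72)² = 80.9836.
Posterior: Inv-Gamma(9.02 + 11/2, 11.76 + 80.9836/2) = Inv-Gamma(14.52, 52.25180).
Posterior β = 52.25180.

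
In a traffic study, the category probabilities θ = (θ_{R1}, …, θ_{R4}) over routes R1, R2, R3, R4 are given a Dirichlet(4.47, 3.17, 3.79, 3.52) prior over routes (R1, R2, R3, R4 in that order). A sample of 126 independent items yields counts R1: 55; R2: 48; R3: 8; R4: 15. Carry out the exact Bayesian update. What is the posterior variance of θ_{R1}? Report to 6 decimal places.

0.001718

The Dirichlet prior is conjugate to the Multinomial likelihood: each posterior αⱼ = prior αⱼ + observed count nⱼ.
Posterior concentration: (59.47, 51.17, 11.79, 18.52), total = 140.95.
Var[θ_j] = α_j(Σα−α_j)/((Σα)²(Σα+1)) = 59.47·81.48/(140.95²·141.95) = 0.001718.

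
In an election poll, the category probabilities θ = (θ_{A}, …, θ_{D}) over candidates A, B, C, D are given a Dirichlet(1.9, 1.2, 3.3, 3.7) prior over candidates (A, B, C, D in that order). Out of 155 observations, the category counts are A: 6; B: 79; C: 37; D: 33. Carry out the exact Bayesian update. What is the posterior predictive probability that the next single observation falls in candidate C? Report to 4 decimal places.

0.2441

The Dirichlet prior is conjugate to the Multinomial likelihood: each posterior αⱼ = prior αⱼ + observed count nⱼ.
Posterior concentration: (7.9, 80.2, 40.3, 36.7), total = 165.1.
P(next = C | data) = α_{C}/Σα = 0.2441.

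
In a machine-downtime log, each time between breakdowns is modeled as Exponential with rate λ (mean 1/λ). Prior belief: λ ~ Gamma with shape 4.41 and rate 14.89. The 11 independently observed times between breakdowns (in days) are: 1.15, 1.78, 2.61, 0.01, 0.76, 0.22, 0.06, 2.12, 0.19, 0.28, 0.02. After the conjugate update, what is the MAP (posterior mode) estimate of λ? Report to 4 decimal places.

0.5982

With a Gamma(shape α, rate β) prior on the exponential rate λ, the posterior after n observations with total T = Σxᵢ is Gamma(α+n, β+T).
Sum of observations T = 9.20 days; n = 11.
Posterior: Gamma(4.41+11, 14.89+9.20) = Gamma(15.41, 24.09).
Mode = (α−1)/β = 0.5982.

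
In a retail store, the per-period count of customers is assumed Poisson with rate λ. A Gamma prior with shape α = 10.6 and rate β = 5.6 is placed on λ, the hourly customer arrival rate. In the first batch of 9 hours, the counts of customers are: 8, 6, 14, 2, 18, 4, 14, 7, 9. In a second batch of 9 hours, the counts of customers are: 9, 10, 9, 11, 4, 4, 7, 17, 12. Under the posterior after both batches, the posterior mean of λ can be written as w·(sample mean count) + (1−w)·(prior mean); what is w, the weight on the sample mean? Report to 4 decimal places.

0.7627

With a Gamma(shape α, rate β) prior, the Poisson likelihood is conjugate: the posterior is Gamma(α + ΣXᵢ, β + n).
Total number of hours: n = 9 + 9 = 18.
Posterior mean = (α₀+S)/(β₀+n) = [n/(β₀+n)]·(S/n) + [β₀/(β₀+n)]·(α₀/β₀), so only n and β₀ enter the weight.
Weight on data w = n/(β₀+n) = 18/(5.6+18) = 18/23.6 = 0.7627.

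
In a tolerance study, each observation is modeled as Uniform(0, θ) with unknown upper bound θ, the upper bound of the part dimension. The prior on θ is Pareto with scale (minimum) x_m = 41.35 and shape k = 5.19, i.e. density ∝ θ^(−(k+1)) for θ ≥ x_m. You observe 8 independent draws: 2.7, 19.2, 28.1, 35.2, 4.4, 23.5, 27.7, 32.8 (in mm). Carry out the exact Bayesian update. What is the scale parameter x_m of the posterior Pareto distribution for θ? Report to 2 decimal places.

41.35

A Pareto(scale x_m, shape k) prior on the upper bound θ of Uniform(0, θ) is conjugate: posterior is Pareto(max(x_m, max xᵢ), k + n).
Sample maximum = 35.2; prior scale x_m = 41.35 → posterior scale = max = 41.35.
Posterior shape = 5.19 + 8 = 13.19.
Posterior scale x_m = 41.35.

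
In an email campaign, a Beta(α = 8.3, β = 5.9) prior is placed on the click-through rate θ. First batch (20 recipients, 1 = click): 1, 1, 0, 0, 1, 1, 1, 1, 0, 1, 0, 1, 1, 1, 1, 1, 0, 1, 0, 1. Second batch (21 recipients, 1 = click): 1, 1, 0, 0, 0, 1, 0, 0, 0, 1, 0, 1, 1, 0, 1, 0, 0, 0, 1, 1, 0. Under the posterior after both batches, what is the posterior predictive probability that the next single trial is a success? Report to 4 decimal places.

The Beta prior is conjugate to a Binomial/Bernoulli likelihood; the update adds successes to α and failures to β.
After batch 1: Beta(8.3+14, 5.9+6) = Beta(22.3, 11.9).
After batch 2: Beta(22.3+9, 11.9+12) = Beta(31.3, 23.9).
For a single future Bernoulli trial, P(success | data) = α/(α+β) = 0.5670.

0.5670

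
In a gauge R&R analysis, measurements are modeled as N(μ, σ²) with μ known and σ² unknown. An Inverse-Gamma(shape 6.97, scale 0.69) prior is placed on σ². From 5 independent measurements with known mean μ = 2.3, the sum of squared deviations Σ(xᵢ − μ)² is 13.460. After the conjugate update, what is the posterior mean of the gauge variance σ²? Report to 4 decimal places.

0.8760

With known mean μ and an Inverse-Gamma(α, β) prior on σ², the Normal likelihood is conjugate: posterior is Inv-Gamma(α + n/2, β + Σ(xᵢ−μ)²/2).
Posterior: Inv-Gamma(6.97 + 5/2, 0.69 + 13.460/2) = Inv-Gamma(9.47, 7.4200).
E[σ²|data] = β/(α−1) = 7.4200/8.47 = 0.8760.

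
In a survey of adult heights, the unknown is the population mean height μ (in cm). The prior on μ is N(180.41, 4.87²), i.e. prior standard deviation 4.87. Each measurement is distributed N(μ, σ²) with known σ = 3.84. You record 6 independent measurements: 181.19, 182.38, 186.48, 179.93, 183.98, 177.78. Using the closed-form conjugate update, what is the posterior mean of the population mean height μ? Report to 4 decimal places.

181.8114

For Normal data with known variance σ², a Normal(μ₀, σ₀²) prior on μ is conjugate. Posterior precision = 1/σ₀² + n/σ²; posterior mean is the precision-weighted average of μ₀ and x̄.
Σxᵢ = 181.19 + 182.38 + 186.48 + 179.93 + 183.98 + 177.78 = 1091.74, so n·x̄ = 1091.74.
σ₀² = 4.87² = 23.7169, σ² = 3.84² = 14.7456; σ² + n·σ₀² = 14.7456 + 6·23.7169 = 157.047.
Posterior mean = (μ₀/σ₀² + n·x̄/σ²)/(1/σ₀² + n/σ²) = (σ²·μ₀ + σ₀²·n·x̄)/(σ² + n·σ₀²) = (14.7456·180.41 + 23.7169·1091.74)/157.047 = 28552.942102/157.047 = 181.8114.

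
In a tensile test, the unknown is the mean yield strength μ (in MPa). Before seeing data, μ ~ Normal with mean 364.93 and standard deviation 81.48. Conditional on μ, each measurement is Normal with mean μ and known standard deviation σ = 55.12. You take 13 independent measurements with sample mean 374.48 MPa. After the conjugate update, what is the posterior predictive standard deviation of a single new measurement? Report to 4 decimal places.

For Normal data with known variance σ², a Normal(μ₀, σ₀²) prior on μ is conjugate. Posterior precision = 1/σ₀² + n/σ²; posterior mean is the precision-weighted average of μ₀ and x̄.
σ₀² = 81.48² = 6638.9904, σ² = 55.12² = 3038.2144; σ² + n·σ₀² = 3038.2144 + 13·6638.9904 = 89345.0896.
Posterior precision = 1/σ₀² + n/σ² = 1/6638.9904 + 13/3038.2144 = (σ² + n·σ₀²)/(σ₀²σ²) = 89345.0896/(6638.9904·3038.2144); posterior variance σₙ² = σ₀²σ²/(σ² + n·σ₀²) = 6638.9904·3038.2144/89345.0896 = 225.761442.
Predictive variance for one new observation = σₙ² + σ² = 6638.9904·3038.2144/89345.0896 + 3038.2144 = σ²·(σ₀² + 89345.0896)/89345.0896 = 3038.2144·95984.08/89345.0896 = 3263.975842; SD = √(3038.2144·95984.08/89345.0896) = 57.1312.

57.1312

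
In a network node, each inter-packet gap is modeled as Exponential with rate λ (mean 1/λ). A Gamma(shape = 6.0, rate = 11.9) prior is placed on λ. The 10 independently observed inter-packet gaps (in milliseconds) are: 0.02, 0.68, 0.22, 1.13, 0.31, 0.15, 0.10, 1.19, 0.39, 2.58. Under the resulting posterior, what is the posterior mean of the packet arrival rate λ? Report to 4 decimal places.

0.8570

With a Gamma(shape α, rate β) prior on the exponential rate λ, the posterior after n observations with total T = Σxᵢ is Gamma(α+n, β+T).
Sum of observations T = 6.77 milliseconds; n = 10.
Posterior: Gamma(6.0+10, 11.9+6.77) = Gamma(16.0, 18.67).
Posterior mean of λ = α/β = 16.0/18.67 = 0.8570.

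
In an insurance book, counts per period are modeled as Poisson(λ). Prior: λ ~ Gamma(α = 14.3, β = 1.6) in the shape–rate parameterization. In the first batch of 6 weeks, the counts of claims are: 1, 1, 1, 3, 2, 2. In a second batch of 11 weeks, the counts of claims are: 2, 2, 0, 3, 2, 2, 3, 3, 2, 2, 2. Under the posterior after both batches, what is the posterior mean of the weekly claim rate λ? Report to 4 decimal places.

With a Gamma(shape α, rate β) prior, the Poisson likelihood is conjugate: the posterior is Gamma(α + ΣXᵢ, β + n).
Batch 1: sum of counts S = 10 over n = 6 weeks.
After batch 1: Gamma(α+S, β+n) = Gamma(14.3+10, 1.6+6) = Gamma(24.3, 7.6).
Batch 2: sum of counts S = 23 over n = 11 weeks.
After batch 2: Gamma(α+S, β+n) = Gamma(24.3+23, 7.6+11) = Gamma(47.3, 18.6).
Posterior mean = α/β = 47.3/18.6 = 2.5430.

2.5430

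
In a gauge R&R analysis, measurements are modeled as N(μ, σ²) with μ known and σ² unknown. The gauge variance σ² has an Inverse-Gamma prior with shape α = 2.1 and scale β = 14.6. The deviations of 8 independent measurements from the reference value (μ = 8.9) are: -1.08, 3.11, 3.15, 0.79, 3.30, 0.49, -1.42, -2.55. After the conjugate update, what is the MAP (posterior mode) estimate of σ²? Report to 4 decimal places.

4.9461

With known mean μ and an Inverse-Gamma(α, β) prior on σ², the Normal likelihood is conjugate: posterior is Inv-Gamma(α + n/2, β + Σ(xᵢ−μ)²/2).
Σ(xᵢ−μ)² = (-1.08)² + (3.11)² + (3.15)² + (0.79)² + (3.30)² + (0.49)² + (-1.42)² + (-2.55)² = 41.0341.
Posterior: Inv-Gamma(2.1 + 8/2, 14.6 + 41.0341/2) = Inv-Gamma(6.10, 35.11705).
Mode = β/(α+1) = 35.11705/7.10 = 4.9461.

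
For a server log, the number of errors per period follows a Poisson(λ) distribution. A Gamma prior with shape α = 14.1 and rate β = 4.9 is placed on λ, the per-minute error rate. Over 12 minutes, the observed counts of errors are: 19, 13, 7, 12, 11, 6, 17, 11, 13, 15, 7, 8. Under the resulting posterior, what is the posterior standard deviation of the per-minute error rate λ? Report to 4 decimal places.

With a Gamma(shape α, rate β) prior, the Poisson likelihood is conjugate: the posterior is Gamma(α + ΣXᵢ, β + n).
Sum of counts S = 139 over n = 12 minutes.
Posterior: Gamma(α+S, β+n) = Gamma(14.1+139, 4.9+12) = Gamma(153.1, 16.9).
SD = √α/β = √153.1/16.9 = 0.7322.

0.7322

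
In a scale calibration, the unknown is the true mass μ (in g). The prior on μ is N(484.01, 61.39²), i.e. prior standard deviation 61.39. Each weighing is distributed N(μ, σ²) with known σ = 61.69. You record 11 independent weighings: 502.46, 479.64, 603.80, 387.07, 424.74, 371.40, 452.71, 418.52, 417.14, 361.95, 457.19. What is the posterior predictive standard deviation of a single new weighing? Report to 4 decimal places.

For Normal data with known variance σ², a Normal(μ₀, σ₀²) prior on μ is conjugate. Posterior precision = 1/σ₀² + n/σ²; posterior mean is the precision-weighted average of μ₀ and x̄.
σ₀² = 61.39² = 3768.7321, σ² = 61.69² = 3805.6561; σ² + n·σ₀² = 3805.6561 + 11·3768.7321 = 45261.7092.
Posterior precision = 1/σ₀² + n/σ² = 1/3768.7321 + 11/3805.6561 = (σ² + n·σ₀²)/(σ₀²σ²) = 45261.7092/(3768.7321·3805.6561); posterior variance σₙ² = σ₀²σ²/(σ² + n·σ₀²) = 3768.7321·3805.6561/45261.7092 = 316.879291.
Predictive variance for one new observation = σₙ² + σ² = 3768.7321·3805.6561/45261.7092 + 3805.6561 = σ²·(σ₀² + 45261.7092)/45261.7092 = 3805.6561·49030.4413/45261.7092 = 4122.535391; SD = √(3805.6561·49030.4413/45261.7092) = 64.2070.

64.2070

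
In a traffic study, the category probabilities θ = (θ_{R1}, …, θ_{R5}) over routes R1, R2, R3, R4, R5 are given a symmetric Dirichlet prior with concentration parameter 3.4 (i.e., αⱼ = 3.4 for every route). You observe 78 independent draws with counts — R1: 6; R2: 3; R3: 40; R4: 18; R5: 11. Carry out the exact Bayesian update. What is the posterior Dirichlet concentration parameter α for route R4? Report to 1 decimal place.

21.4

The Dirichlet prior is conjugate to the Multinomial likelihood: each posterior αⱼ = prior αⱼ + observed count nⱼ.
Posterior concentration: (9.4, 6.4, 43.4, 21.4, 14.4), total = 95.0.
α_{R4} = 3.4 + 18 = 21.4.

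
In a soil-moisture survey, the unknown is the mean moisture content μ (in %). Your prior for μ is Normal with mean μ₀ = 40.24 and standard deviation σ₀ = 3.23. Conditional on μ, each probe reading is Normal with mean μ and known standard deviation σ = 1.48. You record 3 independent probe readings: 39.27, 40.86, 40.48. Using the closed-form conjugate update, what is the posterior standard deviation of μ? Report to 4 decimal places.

For Normal data with known variance σ², a Normal(μ₀, σ₀²) prior on μ is conjugate. Posterior precision = 1/σ₀² + n/σ²; posterior mean is the precision-weighted average of μ₀ and x̄.
σ₀² = 3.23² = 10.4329, σ² = 1.48² = 2.1904; σ² + n·σ₀² = 2.1904 + 3·10.4329 = 33.4891.
Posterior precision = 1/σ₀² + n/σ² = 1/10.4329 + 3/2.1904 = (σ² + n·σ₀²)/(σ₀²σ²) = 33.4891/(10.4329·2.1904); posterior variance σₙ² = σ₀²σ²/(σ² + n·σ₀²) = 10.4329·2.1904/33.4891 = 0.682378.
Posterior SD = √σₙ² = √(10.4329·2.1904/33.4891) = 0.8261.

0.8261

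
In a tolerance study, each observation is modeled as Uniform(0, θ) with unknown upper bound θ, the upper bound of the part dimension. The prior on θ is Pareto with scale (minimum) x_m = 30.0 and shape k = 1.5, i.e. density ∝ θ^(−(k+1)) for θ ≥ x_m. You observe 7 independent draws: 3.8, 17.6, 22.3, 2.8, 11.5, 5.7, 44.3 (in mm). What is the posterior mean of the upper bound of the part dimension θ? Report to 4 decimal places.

50.2067

A Pareto(scale x_m, shape k) prior on the upper bound θ of Uniform(0, θ) is conjugate: posterior is Pareto(max(x_m, max xᵢ), k + n).
Sample maximum = 44.3; prior scale x_m = 30.0 → posterior scale = max = 44.3.
Posterior shape = 1.5 + 7 = 8.5.
E[θ|data] = k·x_m/(k−1) = 8.5·44.3/7.5 = 50.2067.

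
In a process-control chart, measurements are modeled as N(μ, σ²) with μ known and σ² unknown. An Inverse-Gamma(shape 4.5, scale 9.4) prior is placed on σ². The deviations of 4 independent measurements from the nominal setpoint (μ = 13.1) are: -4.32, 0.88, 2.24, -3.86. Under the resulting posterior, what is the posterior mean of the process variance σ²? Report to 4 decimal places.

5.2867

With known mean μ and an Inverse-Gamma(α, β) prior on σ², the Normal likelihood is conjugate: posterior is Inv-Gamma(α + n/2, β + Σ(xᵢ−μ)²/2).
Σ(xᵢ−μ)² = (-4.32)² + (0.88)² + (2.24)² + (-3.86)² = 39.3540.
Posterior: Inv-Gamma(4.5 + 4/2, 9.4 + 39.3540/2) = Inv-Gamma(6.50, 29.07700).
E[σ²|data] = β/(α−1) = 29.07700/5.50 = 5.2867.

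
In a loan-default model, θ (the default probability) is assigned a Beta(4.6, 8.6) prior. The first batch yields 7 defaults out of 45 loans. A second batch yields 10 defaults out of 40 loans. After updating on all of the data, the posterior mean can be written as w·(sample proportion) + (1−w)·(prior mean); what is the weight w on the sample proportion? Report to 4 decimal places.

0.8656

The Beta prior is conjugate to a Binomial/Bernoulli likelihood; the update adds successes to α and failures to β.
Total number of loans: n = 45 + 40 = 85.
Posterior mean = (α₀+k)/(α₀+β₀+n) = [n/(α₀+β₀+n)]·(k/n) + [(α₀+β₀)/(α₀+β₀+n)]·α₀/(α₀+β₀), so only n and the prior enter the weight.
The weight on the data is w = n/(α₀+β₀+n) = 85/(4.6+8.6+85) = 85/98.2 = 0.8656.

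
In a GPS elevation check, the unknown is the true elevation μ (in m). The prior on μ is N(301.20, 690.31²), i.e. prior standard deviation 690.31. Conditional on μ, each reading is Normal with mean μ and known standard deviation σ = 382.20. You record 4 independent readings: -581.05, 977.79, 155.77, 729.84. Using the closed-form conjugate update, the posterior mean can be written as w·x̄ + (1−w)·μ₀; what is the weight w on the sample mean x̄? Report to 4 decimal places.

For Normal data with known variance σ², a Normal(μ₀, σ₀²) prior on μ is conjugate. Posterior precision = 1/σ₀² + n/σ²; posterior mean is the precision-weighted average of μ₀ and x̄.
σ₀² = 690.31² = 476527.8961, σ² = 382.20² = 146076.84. Prior precision 1/σ₀² = 1/476527.8961; data precision n/σ² = 4/146076.84.
w = (n/σ²)/(1/σ₀² + n/σ²) = n·σ₀²/(σ² + n·σ₀²) = 4·476527.8961/(146076.84 + 4·476527.8961) = 1906111.5844/2052188.4244 = 0.9288.

0.9288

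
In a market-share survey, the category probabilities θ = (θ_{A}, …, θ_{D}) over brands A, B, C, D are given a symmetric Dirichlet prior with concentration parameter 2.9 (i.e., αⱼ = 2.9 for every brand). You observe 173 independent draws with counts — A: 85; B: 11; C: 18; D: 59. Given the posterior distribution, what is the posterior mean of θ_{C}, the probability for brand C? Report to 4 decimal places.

0.1132

The Dirichlet prior is conjugate to the Multinomial likelihood: each posterior αⱼ = prior αⱼ + observed count nⱼ.
Posterior concentration: (87.9, 13.9, 20.9, 61.9), total = 184.6.
E[θ_{C}|data] = α_{C}/Σα = 20.9/184.6 = 0.1132.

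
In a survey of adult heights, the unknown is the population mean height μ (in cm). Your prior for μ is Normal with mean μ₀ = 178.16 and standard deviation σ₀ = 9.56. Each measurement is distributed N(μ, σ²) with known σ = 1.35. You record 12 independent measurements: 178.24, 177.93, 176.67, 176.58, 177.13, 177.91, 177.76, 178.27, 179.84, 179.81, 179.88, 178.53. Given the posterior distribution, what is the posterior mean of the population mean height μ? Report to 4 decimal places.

178.2124

For Normal data with known variance σ², a Normal(μ₀, σ₀²) prior on μ is conjugate. Posterior precision = 1/σ₀² + n/σ²; posterior mean is the precision-weighted average of μ₀ and x̄.
Σxᵢ = 178.24 + 177.93 + 176.67 + 176.58 + 177.13 + 177.91 + 177.76 + 178.27 + 179.84 + 179.81 + 179.88 + 178.53 = 2138.55, so n·x̄ = 2138.55.
σ₀² = 9.56² = 91.3936, σ² = 1.35² = 1.8225; σ² + n·σ₀² = 1.8225 + 12·91.3936 = 1098.5457.
Posterior mean = (μ₀/σ₀² + n·x̄/σ²)/(1/σ₀² + n/σ²) = (σ²·μ₀ + σ₀²·n·x̄)/(σ² + n·σ₀²) = (1.8225·178.16 + 91.3936·2138.55)/1098.5457 = 195774.47988/1098.5457 = 178.2124.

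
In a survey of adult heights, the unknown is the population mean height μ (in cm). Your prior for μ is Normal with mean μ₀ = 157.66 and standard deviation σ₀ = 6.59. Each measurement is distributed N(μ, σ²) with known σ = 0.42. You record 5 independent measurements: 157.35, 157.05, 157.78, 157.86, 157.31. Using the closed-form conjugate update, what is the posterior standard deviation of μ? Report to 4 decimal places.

For Normal data with known variance σ², a Normal(μ₀, σ₀²) prior on μ is conjugate. Posterior precision = 1/σ₀² + n/σ²; posterior mean is the precision-weighted average of μ₀ and x̄.
σ₀² = 6.59² = 43.4281, σ² = 0.42² = 0.1764; σ² + n·σ₀² = 0.1764 + 5·43.4281 = 217.3169.
Posterior precision = 1/σ₀² + n/σ² = 1/43.4281 + 5/0.1764 = (σ² + n·σ₀²)/(σ₀²σ²) = 217.3169/(43.4281·0.1764); posterior variance σₙ² = σ₀²σ²/(σ² + n·σ₀²) = 43.4281·0.1764/217.3169 = 0.035251.
Posterior SD = √σₙ² = √(43.4281·0.1764/217.3169) = 0.1878.

0.1878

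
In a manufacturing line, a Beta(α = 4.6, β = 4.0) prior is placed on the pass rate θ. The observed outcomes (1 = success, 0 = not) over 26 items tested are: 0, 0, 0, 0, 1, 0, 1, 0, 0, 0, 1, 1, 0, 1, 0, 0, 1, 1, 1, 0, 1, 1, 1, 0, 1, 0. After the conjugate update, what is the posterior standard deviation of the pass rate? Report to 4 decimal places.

The Beta prior is conjugate to a Binomial/Bernoulli likelihood; the update adds successes to α and failures to β.
Posterior: Beta(α+k, β+n−k) = Beta(4.6+12, 4.0+14) = Beta(16.6, 18.0).
Var = αβ/((α+β)²(α+β+1)) = 16.6·18.0/(34.6²·35.6) = 0.00701097; SD = √0.00701097 = 0.0837.

0.0837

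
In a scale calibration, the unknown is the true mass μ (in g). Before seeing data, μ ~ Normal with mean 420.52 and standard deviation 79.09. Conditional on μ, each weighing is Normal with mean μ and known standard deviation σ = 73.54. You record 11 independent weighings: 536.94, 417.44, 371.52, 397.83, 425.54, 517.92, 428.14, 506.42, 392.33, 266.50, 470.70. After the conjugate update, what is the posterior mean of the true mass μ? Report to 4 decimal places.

For Normal data with known variance σ², a Normal(μ₀, σ₀²) prior on μ is conjugate. Posterior precision = 1/σ₀² + n/σ²; posterior mean is the precision-weighted average of μ₀ and x̄.
Σxᵢ = 536.94 + 417.44 + 371.52 + 397.83 + 425.54 + 517.92 + 428.14 + 506.42 + 392.33 + 266.50 + 470.70 = 4731.28, so n·x̄ = 4731.28.
σ₀² = 79.09² = 6255.2281, σ² = 73.54² = 5408.1316; σ² + n·σ₀² = 5408.1316 + 11·6255.2281 = 74215.6407.
Posterior mean = (μ₀/σ₀² + n·x̄/σ²)/(1/σ₀² + n/σ²) = (σ²·μ₀ + σ₀²·n·x̄)/(σ² + n·σ₀²) = (5408.1316·420.52 + 6255.2281·4731.28)/74215.6407 = 31869463.1054/74215.6407 = 429.4171.

429.4171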